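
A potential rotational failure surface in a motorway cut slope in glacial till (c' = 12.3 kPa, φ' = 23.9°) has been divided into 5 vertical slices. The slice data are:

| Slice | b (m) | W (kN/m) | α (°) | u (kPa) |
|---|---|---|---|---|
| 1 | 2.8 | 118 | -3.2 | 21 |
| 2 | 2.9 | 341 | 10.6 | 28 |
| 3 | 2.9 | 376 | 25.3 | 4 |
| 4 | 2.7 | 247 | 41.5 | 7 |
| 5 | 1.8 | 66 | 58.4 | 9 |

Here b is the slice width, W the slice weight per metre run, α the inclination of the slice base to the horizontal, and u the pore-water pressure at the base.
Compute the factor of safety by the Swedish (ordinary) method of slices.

Ordinary method of slices: FS = Σ[c'·Δl_i + (W_i cosα_i − u_i·Δl_i)·tanφ'] / Σ W_i sinα_i, with Δl_i = b_i / cosα_i.
Slice 1: Δl = 2.8/cos(-3.2°) = 2.804 m; N'_1 = 118·cos(-3.2°) − 21·2.804 = 58.9; c'Δl = 34.49; W sinα = -6.6
Slice 2: Δl = 2.9/cos10.6° = 2.950 m; N'_2 = 341·cos10.6° − 28·2.950 = 252.6; c'Δl = 36.29; W sinα = 62.7
Slice 3: Δl = 2.9/cos25.3° = 3.208 m; N'_3 = 376·cos25.3° − 4·3.208 = 327.1; c'Δl = 39.45; W sinα = 160.7
Slice 4: Δl = 2.7/cos41.5° = 3.605 m; N'_4 = 247·cos41.5° − 7·3.605 = 159.8; c'Δl = 44.34; W sinα = 163.7
Slice 5: Δl = 1.8/cos58.4° = 3.435 m; N'_5 = 66·cos58.4° − 9·3.435 = 3.7; c'Δl = 42.25; W sinα = 56.2
Σc'Δl = 196.8 kN/m; ΣN' = 802.0 kN/m; ΣW sinα = 436.7 kN/m
Resisting = 196.8 + 802.0·tan23.9° = 196.8 + 355.4 = 552.2 kN/m
FS = 552.2 / 436.7 = 1.265

FS = 1.26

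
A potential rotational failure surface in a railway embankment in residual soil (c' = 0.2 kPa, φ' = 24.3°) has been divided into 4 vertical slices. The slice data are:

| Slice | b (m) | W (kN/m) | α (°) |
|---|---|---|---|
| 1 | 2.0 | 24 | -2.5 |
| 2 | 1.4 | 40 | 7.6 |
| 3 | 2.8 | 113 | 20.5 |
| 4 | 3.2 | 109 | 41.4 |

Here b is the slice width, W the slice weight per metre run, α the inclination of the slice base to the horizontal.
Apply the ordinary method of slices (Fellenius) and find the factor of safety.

FS = 1.00

Ordinary method of slices: FS = Σ[c'·Δl_i + (W_i cosα_i)·tanφ'] / Σ W_i sinα_i, with Δl_i = b_i / cosα_i.
Slice 1: Δl = 2.0/cos(-2.5°) = 2.002 m; N'_1 = 24·cos(-2.5°) = 24.0; c'Δl = 0.40; W sinα = -1.0
Slice 2: Δl = 1.4/cos7.6° = 1.412 m; N'_2 = 40·cos7.6° = 39.6; c'Δl = 0.28; W sinα = 5.3
Slice 3: Δl = 2.8/cos20.5° = 2.989 m; N'_3 = 113·cos20.5° = 105.8; c'Δl = 0.60; W sinα = 39.6
Slice 4: Δl = 3.2/cos41.4° = 4.266 m; N'_4 = 109·cos41.4° = 81.8; c'Δl = 0.85; W sinα = 72.1
Σc'Δl = 2.1 kN/m; ΣN' = 251.2 kN/m; ΣW sinα = 115.9 kN/m
Resisting = 2.1 + 251.2·tan24.3° = 2.1 + 113.4 = 115.6 kN/m
FS = 115.6 / 115.9 = 0.997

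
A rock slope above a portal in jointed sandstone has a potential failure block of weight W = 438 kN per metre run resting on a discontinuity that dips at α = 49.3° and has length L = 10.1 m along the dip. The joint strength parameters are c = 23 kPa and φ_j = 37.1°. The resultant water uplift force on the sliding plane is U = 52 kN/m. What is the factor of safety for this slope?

FS = 1.23

Resolving the block weight along and normal to the plane and applying the Mohr–Coulomb strength on the joint:
N' = W cosα − U = 438·cos49.3° − 52 = 233.6 kN/m
Driving force T = W sinα = 438·sin49.3° = 332.1 kN/m
Resisting force R = c·L + N'·tanφ_j = 23·10.1 + 233.6·tan37.1° = 232.3 + 176.7 = 409.0 kN/m
FS = R / T = 409.0 / 332.1 = 1.232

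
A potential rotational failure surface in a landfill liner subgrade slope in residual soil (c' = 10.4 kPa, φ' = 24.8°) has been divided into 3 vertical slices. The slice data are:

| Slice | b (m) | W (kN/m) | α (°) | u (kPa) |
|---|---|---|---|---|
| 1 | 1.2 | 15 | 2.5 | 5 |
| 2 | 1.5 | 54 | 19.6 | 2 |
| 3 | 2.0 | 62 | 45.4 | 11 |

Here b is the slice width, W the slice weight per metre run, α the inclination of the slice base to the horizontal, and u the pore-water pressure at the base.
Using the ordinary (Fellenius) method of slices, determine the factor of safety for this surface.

FS = 1.44

Ordinary method of slices: FS = Σ[c'·Δl_i + (W_i cosα_i − u_i·Δl_i)·tanφ'] / Σ W_i sinα_i, with Δl_i = b_i / cosα_i.
Slice 1: Δl = 1.2/cos2.5° = 1.201 m; N'_1 = 15·cos2.5° − 5·1.201 = 9.0; c'Δl = 12.49; W sinα = 0.7
Slice 2: Δl = 1.5/cos19.6° = 1.592 m; N'_2 = 54·cos19.6° − 2·1.592 = 47.7; c'Δl = 16.56; W sinα = 18.1
Slice 3: Δl = 2.0/cos45.4° = 2.848 m; N'_3 = 62·cos45.4° − 11·2.848 = 12.2; c'Δl = 29.62; W sinα = 44.1
Σc'Δl = 58.7 kN/m; ΣN' = 68.9 kN/m; ΣW sinα = 62.9 kN/m
Resisting = 58.7 + 68.9·tan24.8° = 58.7 + 31.8 = 90.5 kN/m
FS = 90.5 / 62.9 = 1.438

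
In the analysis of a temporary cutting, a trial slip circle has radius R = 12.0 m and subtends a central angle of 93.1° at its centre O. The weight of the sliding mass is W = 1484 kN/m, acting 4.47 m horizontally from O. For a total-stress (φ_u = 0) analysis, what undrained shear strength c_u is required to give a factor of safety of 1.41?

FS = c_u·L_a·R / (W·d), so c_u = FS·W·d / (L_a·R).
Arc length L_a = R·θ = 12.0·(93.1°·π/180) = 12.0·1.6249 = 19.50 m
c_u = 1.41·1484·4.47 / (19.50·12.0) = 9353.2 / 233.99 = 39.97 kPa

c_u = 40.0 kPa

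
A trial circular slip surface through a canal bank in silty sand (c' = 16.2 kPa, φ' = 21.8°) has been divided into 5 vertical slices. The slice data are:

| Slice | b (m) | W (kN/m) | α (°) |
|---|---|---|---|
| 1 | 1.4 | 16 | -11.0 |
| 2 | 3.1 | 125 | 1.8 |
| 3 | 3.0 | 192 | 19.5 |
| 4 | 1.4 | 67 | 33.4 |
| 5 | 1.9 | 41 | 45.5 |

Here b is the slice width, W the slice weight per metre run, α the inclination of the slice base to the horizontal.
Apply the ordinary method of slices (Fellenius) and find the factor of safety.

Ordinary method of slices: FS = Σ[c'·Δl_i + (W_i cosα_i)·tanφ'] / Σ W_i sinα_i, with Δl_i = b_i / cosα_i.
Slice 1: Δl = 1.4/cos(-11.0°) = 1.426 m; N'_1 = 16·cos(-11.0°) = 15.7; c'Δl = 23.10; W sinα = -3.1
Slice 2: Δl = 3.1/cos1.8° = 3.102 m; N'_2 = 125·cos1.8° = 124.9; c'Δl = 50.24; W sinα = 3.9
Slice 3: Δl = 3.0/cos19.5° = 3.183 m; N'_3 = 192·cos19.5° = 181.0; c'Δl = 51.56; W sinα = 64.1
Slice 4: Δl = 1.4/cos33.4° = 1.677 m; N'_4 = 67·cos33.4° = 55.9; c'Δl = 27.17; W sinα = 36.9
Slice 5: Δl = 1.9/cos45.5° = 2.711 m; N'_5 = 41·cos45.5° = 28.7; c'Δl = 43.91; W sinα = 29.2
Σc'Δl = 196.0 kN/m; ΣN' = 406.3 kN/m; ΣW sinα = 131.1 kN/m
Resisting = 196.0 + 406.3·tan21.8° = 196.0 + 162.5 = 358.5 kN/m
FS = 358.5 / 131.1 = 2.735

FS = 2.73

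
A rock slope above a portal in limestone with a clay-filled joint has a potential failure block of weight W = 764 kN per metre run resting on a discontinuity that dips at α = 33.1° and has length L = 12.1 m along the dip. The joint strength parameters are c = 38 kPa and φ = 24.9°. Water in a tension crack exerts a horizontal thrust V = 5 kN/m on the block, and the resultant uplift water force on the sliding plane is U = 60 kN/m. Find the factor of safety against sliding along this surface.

Resolving the block weight along and normal to the plane and applying the Mohr–Coulomb strength on the joint:
N' = W cosα − U − V sinα = 764·cos33.1° − 60 − 5·sin33.1° = 577.3 kN/m
Driving force T = W sinα + V cosα = 764·sin33.1° + 5·cos33.1° = 421.4 kN/m
Resisting force R = c·L + N'·tanφ = 38·12.1 + 577.3·tan24.9° = 459.8 + 268.0 = 727.8 kN/m
FS = R / T = 727.8 / 421.4 = 1.727

FS = 1.73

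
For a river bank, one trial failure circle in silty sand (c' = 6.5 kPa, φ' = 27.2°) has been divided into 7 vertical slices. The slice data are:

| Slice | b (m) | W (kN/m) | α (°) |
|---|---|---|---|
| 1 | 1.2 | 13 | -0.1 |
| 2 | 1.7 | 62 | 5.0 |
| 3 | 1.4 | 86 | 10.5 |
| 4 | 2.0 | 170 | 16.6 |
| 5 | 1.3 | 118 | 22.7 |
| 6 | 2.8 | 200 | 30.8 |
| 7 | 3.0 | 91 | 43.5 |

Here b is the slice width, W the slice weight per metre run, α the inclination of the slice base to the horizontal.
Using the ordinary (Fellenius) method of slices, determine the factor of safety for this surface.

Ordinary method of slices: FS = Σ[c'·Δl_i + (W_i cosα_i)·tanφ'] / Σ W_i sinα_i, with Δl_i = b_i / cosα_i.
Slice 1: Δl = 1.2/cos(-0.1°) = 1.200 m; N'_1 = 13·cos(-0.1°) = 13.0; c'Δl = 7.80; W sinα = -0.0
Slice 2: Δl = 1.7/cos5.0° = 1.706 m; N'_2 = 62·cos5.0° = 61.8; c'Δl = 11.09; W sinα = 5.4
Slice 3: Δl = 1.4/cos10.5° = 1.424 m; N'_3 = 86·cos10.5° = 84.6; c'Δl = 9.25; W sinα = 15.7
Slice 4: Δl = 2.0/cos16.6° = 2.087 m; N'_4 = 170·cos16.6° = 162.9; c'Δl = 13.57; W sinα = 48.6
Slice 5: Δl = 1.3/cos22.7° = 1.409 m; N'_5 = 118·cos22.7° = 108.9; c'Δl = 9.16; W sinα = 45.5
Slice 6: Δl = 2.8/cos30.8° = 3.260 m; N'_6 = 200·cos30.8° = 171.8; c'Δl = 21.19; W sinα = 102.4
Slice 7: Δl = 3.0/cos43.5° = 4.136 m; N'_7 = 91·cos43.5° = 66.0; c'Δl = 26.88; W sinα = 62.6
Σc'Δl = 98.9 kN/m; ΣN' = 668.9 kN/m; ΣW sinα = 280.2 kN/m
Resisting = 98.9 + 668.9·tan27.2° = 98.9 + 343.8 = 442.7 kN/m
FS = 442.7 / 280.2 = 1.580

FS = 1.58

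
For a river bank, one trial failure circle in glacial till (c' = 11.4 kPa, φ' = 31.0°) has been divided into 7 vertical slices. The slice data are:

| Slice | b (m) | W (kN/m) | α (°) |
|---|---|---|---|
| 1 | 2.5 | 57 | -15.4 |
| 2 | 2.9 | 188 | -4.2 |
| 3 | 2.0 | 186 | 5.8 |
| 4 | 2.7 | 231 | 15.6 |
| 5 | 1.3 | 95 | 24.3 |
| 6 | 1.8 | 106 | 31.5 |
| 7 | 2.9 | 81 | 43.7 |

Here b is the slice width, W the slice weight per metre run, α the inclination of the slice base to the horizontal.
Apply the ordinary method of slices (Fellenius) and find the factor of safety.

FS = 3.63

Ordinary method of slices: FS = Σ[c'·Δl_i + (W_i cosα_i)·tanφ'] / Σ W_i sinα_i, with Δl_i = b_i / cosα_i.
Slice 1: Δl = 2.5/cos(-15.4°) = 2.593 m; N'_1 = 57·cos(-15.4°) = 55.0; c'Δl = 29.56; W sinα = -15.1
Slice 2: Δl = 2.9/cos(-4.2°) = 2.908 m; N'_2 = 188·cos(-4.2°) = 187.5; c'Δl = 33.15; W sinα = -13.8
Slice 3: Δl = 2.0/cos5.8° = 2.010 m; N'_3 = 186·cos5.8° = 185.0; c'Δl = 22.92; W sinα = 18.8
Slice 4: Δl = 2.7/cos15.6° = 2.803 m; N'_4 = 231·cos15.6° = 222.5; c'Δl = 31.96; W sinα = 62.1
Slice 5: Δl = 1.3/cos24.3° = 1.426 m; N'_5 = 95·cos24.3° = 86.6; c'Δl = 16.26; W sinα = 39.1
Slice 6: Δl = 1.8/cos31.5° = 2.111 m; N'_6 = 106·cos31.5° = 90.4; c'Δl = 24.07; W sinα = 55.4
Slice 7: Δl = 2.9/cos43.7° = 4.011 m; N'_7 = 81·cos43.7° = 58.6; c'Δl = 45.73; W sinα = 56.0
Σc'Δl = 203.6 kN/m; ΣN' = 885.5 kN/m; ΣW sinα = 202.5 kN/m
Resisting = 203.6 + 885.5·tan31.0° = 203.6 + 532.1 = 735.7 kN/m
FS = 735.7 / 202.5 = 3.634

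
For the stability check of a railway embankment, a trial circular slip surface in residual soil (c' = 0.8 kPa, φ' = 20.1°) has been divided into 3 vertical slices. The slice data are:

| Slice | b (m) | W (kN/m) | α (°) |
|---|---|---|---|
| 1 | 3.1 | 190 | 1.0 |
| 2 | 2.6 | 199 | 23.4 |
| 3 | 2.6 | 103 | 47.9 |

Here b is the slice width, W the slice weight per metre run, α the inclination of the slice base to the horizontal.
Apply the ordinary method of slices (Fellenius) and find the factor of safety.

FS = 1.07

Ordinary method of slices: FS = Σ[c'·Δl_i + (W_i cosα_i)·tanφ'] / Σ W_i sinα_i, with Δl_i = b_i / cosα_i.
Slice 1: Δl = 3.1/cos1.0° = 3.100 m; N'_1 = 190·cos1.0° = 190.0; c'Δl = 2.48; W sinα = 3.3
Slice 2: Δl = 2.6/cos23.4° = 2.833 m; N'_2 = 199·cos23.4° = 182.6; c'Δl = 2.27; W sinα = 79.0
Slice 3: Δl = 2.6/cos47.9° = 3.878 m; N'_3 = 103·cos47.9° = 69.1; c'Δl = 3.10; W sinα = 76.4
Σc'Δl = 7.8 kN/m; ΣN' = 441.7 kN/m; ΣW sinα = 158.8 kN/m
Resisting = 7.8 + 441.7·tan20.1° = 7.8 + 161.6 = 169.5 kN/m
FS = 169.5 / 158.8 = 1.067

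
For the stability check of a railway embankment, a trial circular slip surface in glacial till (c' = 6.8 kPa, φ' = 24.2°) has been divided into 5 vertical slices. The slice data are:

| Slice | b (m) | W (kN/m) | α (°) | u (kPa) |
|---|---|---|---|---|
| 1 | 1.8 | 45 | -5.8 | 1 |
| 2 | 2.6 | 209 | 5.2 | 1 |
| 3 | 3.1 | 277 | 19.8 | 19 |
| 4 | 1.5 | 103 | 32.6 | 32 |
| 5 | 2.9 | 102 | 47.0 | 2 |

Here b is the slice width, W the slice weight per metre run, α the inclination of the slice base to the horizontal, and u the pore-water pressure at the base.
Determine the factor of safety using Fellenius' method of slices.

FS = 1.41

Ordinary method of slices: FS = Σ[c'·Δl_i + (W_i cosα_i − u_i·Δl_i)·tanφ'] / Σ W_i sinα_i, with Δl_i = b_i / cosα_i.
Slice 1: Δl = 1.8/cos(-5.8°) = 1.809 m; N'_1 = 45·cos(-5.8°) − 1·1.809 = 43.0; c'Δl = 12.30; W sinα = -4.5
Slice 2: Δl = 2.6/cos5.2° = 2.611 m; N'_2 = 209·cos5.2° − 1·2.611 = 205.5; c'Δl = 17.75; W sinα = 18.9
Slice 3: Δl = 3.1/cos19.8° = 3.295 m; N'_3 = 277·cos19.8° − 19·3.295 = 198.0; c'Δl = 22.40; W sinα = 93.8
Slice 4: Δl = 1.5/cos32.6° = 1.781 m; N'_4 = 103·cos32.6° − 32·1.781 = 29.8; c'Δl = 12.11; W sinα = 55.5
Slice 5: Δl = 2.9/cos47.0° = 4.252 m; N'_5 = 102·cos47.0° − 2·4.252 = 61.1; c'Δl = 28.92; W sinα = 74.6
Σc'Δl = 93.5 kN/m; ΣN' = 537.4 kN/m; ΣW sinα = 238.3 kN/m
Resisting = 93.5 + 537.4·tan24.2° = 93.5 + 241.5 = 335.0 kN/m
FS = 335.0 / 238.3 = 1.406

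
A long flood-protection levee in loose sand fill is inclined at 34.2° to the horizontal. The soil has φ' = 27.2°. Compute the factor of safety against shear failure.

FS = 0.76

For a dry cohesionless infinite slope the factor of safety is FS = tanφ' / tanβ.
FS = tan27.2° / tan34.2° = 0.5139 / 0.6796 = 0.756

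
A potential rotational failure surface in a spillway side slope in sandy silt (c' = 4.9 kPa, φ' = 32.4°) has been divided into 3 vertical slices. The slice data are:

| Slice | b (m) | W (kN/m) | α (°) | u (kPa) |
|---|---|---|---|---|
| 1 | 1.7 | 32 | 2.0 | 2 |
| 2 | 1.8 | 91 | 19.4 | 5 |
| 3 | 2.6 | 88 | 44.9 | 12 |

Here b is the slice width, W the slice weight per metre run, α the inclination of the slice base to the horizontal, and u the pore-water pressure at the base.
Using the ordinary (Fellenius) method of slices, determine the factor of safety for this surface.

Ordinary method of slices: FS = Σ[c'·Δl_i + (W_i cosα_i − u_i·Δl_i)·tanφ'] / Σ W_i sinα_i, with Δl_i = b_i / cosα_i.
Slice 1: Δl = 1.7/cos2.0° = 1.701 m; N'_1 = 32·cos2.0° − 2·1.701 = 28.6; c'Δl = 8.34; W sinα = 1.1
Slice 2: Δl = 1.8/cos19.4° = 1.908 m; N'_2 = 91·cos19.4° − 5·1.908 = 76.3; c'Δl = 9.35; W sinα = 30.2
Slice 3: Δl = 2.6/cos44.9° = 3.671 m; N'_3 = 88·cos44.9° − 12·3.671 = 18.3; c'Δl = 17.99; W sinα = 62.1
Σc'Δl = 35.7 kN/m; ΣN' = 123.2 kN/m; ΣW sinα = 93.5 kN/m
Resisting = 35.7 + 123.2·tan32.4° = 35.7 + 78.2 = 113.8 kN/m
FS = 113.8 / 93.5 = 1.218

FS = 1.22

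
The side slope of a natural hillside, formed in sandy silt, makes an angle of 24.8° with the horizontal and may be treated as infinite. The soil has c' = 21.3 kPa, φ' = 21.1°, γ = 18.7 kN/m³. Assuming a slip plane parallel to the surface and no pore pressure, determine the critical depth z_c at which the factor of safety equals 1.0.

Setting FS = 1.00 in FS = [c' + γz cos²β tanφ'] / [γz sinβ cosβ] and solving for z:
z = c' / [γ cosβ (FS·sinβ − cosβ·tanφ')]
  = 21.3 / [18.7·cos24.8°·(1.00·sin24.8° − cos24.8°·tan21.1°)]
  = 21.3 / [18.7·0.9078·(1.00·0.4195 − 0.9078·0.3859)]
  = 21.3 / 1.1742 = 18.140 m

z_c = 18.14 m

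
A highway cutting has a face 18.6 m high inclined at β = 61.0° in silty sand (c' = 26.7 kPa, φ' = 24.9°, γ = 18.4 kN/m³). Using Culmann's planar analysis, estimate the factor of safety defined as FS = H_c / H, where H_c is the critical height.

H_c = (4c'/γ) · sinβ cosφ' / [1 − cos(β − φ')]
    = (4·26.7/18.4) · sin61.0°·cos24.9° / [1 − cos36.1°]
    = 5.804 · 0.7933 / 0.1920 = 23.98 m
FS = H_c / H = 23.98 / 18.6 = 1.289

FS = 1.29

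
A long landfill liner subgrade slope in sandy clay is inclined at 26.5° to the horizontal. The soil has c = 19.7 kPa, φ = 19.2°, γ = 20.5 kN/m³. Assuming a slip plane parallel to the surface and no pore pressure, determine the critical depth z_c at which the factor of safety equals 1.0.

z_c = 7.98 m

Setting FS = 1.00 in FS = [c + γz cos²β tanφ] / [γz sinβ cosβ] and solving for z:
z = c / [γ cosβ (FS·sinβ − cosβ·tanφ)]
  = 19.7 / [20.5·cos26.5°·(1.00·sin26.5° − cos26.5°·tan19.2°)]
  = 19.7 / [20.5·0.8949·(1.00·0.4462 − 0.8949·0.3482)]
  = 19.7 / 2.4685 = 7.981 m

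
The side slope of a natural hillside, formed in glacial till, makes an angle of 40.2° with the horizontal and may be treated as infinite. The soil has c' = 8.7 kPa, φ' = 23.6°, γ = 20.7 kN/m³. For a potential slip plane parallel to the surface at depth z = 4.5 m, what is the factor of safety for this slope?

For an infinite slope with a slip plane parallel to the surface (no pore pressure): FS = [c' + γz cos²β tanφ'] / [γz sinβ cosβ].
γz = 20.7·4.5 = 93.15 kN/m²
Numerator = 8.7 + 93.15·cos²40.2°·tan23.6° = 8.7 + 93.15·0.5834·0.4369 = 32.442 kPa
Denominator = 93.15·sin40.2°·cos40.2° = 93.15·0.6455·0.7638 = 45.923 kPa
FS = 32.442 / 45.923 = 0.706

FS = 0.71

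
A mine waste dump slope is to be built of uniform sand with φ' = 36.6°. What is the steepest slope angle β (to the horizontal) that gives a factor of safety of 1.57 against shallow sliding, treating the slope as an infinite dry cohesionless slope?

For an infinite dry cohesionless slope FS = tanφ'/tanβ, so tanβ = tanφ' / FS.
tanβ = tan36.6° / 1.57 = 0.7427 / 1.57 = 0.4730
β = arctan(0.4730) = 25.32°

β = 25.3°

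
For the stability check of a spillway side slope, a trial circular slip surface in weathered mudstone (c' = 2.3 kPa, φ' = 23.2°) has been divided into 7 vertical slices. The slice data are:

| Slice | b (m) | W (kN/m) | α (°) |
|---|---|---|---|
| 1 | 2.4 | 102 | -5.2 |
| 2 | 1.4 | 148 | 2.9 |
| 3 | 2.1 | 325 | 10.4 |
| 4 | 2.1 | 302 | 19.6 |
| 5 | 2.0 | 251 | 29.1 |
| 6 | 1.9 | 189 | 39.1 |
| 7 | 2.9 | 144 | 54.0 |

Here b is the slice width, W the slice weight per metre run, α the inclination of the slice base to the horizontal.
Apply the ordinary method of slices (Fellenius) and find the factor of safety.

FS = 1.16

Ordinary method of slices: FS = Σ[c'·Δl_i + (W_i cosα_i)·tanφ'] / Σ W_i sinα_i, with Δl_i = b_i / cosα_i.
Slice 1: Δl = 2.4/cos(-5.2°) = 2.410 m; N'_1 = 102·cos(-5.2°) = 101.6; c'Δl = 5.54; W sinα = -9.2
Slice 2: Δl = 1.4/cos2.9° = 1.402 m; N'_2 = 148·cos2.9° = 147.8; c'Δl = 3.22; W sinα = 7.5
Slice 3: Δl = 2.1/cos10.4° = 2.135 m; N'_3 = 325·cos10.4° = 319.7; c'Δl = 4.91; W sinα = 58.7
Slice 4: Δl = 2.1/cos19.6° = 2.229 m; N'_4 = 302·cos19.6° = 284.5; c'Δl = 5.13; W sinα = 101.3
Slice 5: Δl = 2.0/cos29.1° = 2.289 m; N'_5 = 251·cos29.1° = 219.3; c'Δl = 5.26; W sinα = 122.1
Slice 6: Δl = 1.9/cos39.1° = 2.448 m; N'_6 = 189·cos39.1° = 146.7; c'Δl = 5.63; W sinα = 119.2
Slice 7: Δl = 2.9/cos54.0° = 4.934 m; N'_7 = 144·cos54.0° = 84.6; c'Δl = 11.35; W sinα = 116.5
Σc'Δl = 41.0 kN/m; ΣN' = 1304.2 kN/m; ΣW sinα = 516.0 kN/m
Resisting = 41.0 + 1304.2·tan23.2° = 41.0 + 559.0 = 600.0 kN/m
FS = 600.0 / 516.0 = 1.163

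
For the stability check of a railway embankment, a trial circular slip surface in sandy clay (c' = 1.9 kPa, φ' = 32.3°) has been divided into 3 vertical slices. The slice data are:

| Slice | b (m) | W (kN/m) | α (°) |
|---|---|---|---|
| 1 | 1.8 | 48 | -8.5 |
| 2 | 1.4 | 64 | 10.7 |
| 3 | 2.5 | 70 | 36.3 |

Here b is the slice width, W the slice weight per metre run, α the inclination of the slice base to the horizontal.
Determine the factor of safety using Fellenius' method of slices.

Ordinary method of slices: FS = Σ[c'·Δl_i + (W_i cosα_i)·tanφ'] / Σ W_i sinα_i, with Δl_i = b_i / cosα_i.
Slice 1: Δl = 1.8/cos(-8.5°) = 1.820 m; N'_1 = 48·cos(-8.5°) = 47.5; c'Δl = 3.46; W sinα = -7.1
Slice 2: Δl = 1.4/cos10.7° = 1.425 m; N'_2 = 64·cos10.7° = 62.9; c'Δl = 2.71; W sinα = 11.9
Slice 3: Δl = 2.5/cos36.3° = 3.102 m; N'_3 = 70·cos36.3° = 56.4; c'Δl = 5.89; W sinα = 41.4
Σc'Δl = 12.1 kN/m; ΣN' = 166.8 kN/m; ΣW sinα = 46.2 kN/m
Resisting = 12.1 + 166.8·tan32.3° = 12.1 + 105.4 = 117.5 kN/m
FS = 117.5 / 46.2 = 2.541

FS = 2.54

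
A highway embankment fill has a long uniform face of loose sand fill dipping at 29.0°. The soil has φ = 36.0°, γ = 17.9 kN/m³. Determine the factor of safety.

For a dry cohesionless infinite slope the factor of safety is FS = tanφ / tanβ.
FS = tan36.0° / tan29.0° = 0.7265 / 0.5543 = 1.311

FS = 1.31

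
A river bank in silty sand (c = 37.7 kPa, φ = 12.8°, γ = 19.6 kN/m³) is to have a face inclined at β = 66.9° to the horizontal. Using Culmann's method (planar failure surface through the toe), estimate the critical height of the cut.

Culmann's analysis gives the critical failure plane at α_cr = (β + φ)/2 = (66.9 + 12.8)/2 = 39.9°, and the critical height
H_c = (4c/γ) · sinβ cosφ / [1 − cos(β − φ)]
    = (4·37.7/19.6) · sin66.9°·cos12.8° / [1 − cos(54.1°)]
    = 7.694 · 0.9198·0.9751 / [1 − 0.5864]
    = 7.694 · 0.8970 / 0.4136
    = 16.68 m

H_c = 16.68 m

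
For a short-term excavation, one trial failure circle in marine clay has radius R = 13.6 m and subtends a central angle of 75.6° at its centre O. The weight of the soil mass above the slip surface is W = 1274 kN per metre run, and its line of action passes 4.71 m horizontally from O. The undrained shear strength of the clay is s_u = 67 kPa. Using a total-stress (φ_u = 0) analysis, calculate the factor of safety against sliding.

FS = 2.72

Taking moments about the centre O, the resisting moment is provided by the undrained shear strength acting along the arc:
Arc length L_a = R·θ = 13.6·(75.6°·π/180) = 13.6·1.3195 = 17.94 m
M_R = s_u·L_a·R = 67·17.94·13.6 = 16351.3 kN·m/m
M_D = W·d = 1274·4.71 = 6000.5 kN·m/m
FS = M_R / M_D = 16351.3 / 6000.5 = 2.725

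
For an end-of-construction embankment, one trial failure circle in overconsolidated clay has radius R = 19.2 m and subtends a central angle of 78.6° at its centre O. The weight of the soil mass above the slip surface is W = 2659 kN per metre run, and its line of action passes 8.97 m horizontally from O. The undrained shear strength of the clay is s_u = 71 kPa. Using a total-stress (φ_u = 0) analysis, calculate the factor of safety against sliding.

Taking moments about the centre O, the resisting moment is provided by the undrained shear strength acting along the arc:
Arc length L_a = R·θ = 19.2·(78.6°·π/180) = 19.2·1.3718 = 26.34 m
M_R = s_u·L_a·R = 71·26.34·19.2 = 35905.5 kN·m/m
M_D = W·d = 2659·8.97 = 23851.2 kN·m/m
FS = M_R / M_D = 35905.5 / 23851.2 = 1.505

FS = 1.51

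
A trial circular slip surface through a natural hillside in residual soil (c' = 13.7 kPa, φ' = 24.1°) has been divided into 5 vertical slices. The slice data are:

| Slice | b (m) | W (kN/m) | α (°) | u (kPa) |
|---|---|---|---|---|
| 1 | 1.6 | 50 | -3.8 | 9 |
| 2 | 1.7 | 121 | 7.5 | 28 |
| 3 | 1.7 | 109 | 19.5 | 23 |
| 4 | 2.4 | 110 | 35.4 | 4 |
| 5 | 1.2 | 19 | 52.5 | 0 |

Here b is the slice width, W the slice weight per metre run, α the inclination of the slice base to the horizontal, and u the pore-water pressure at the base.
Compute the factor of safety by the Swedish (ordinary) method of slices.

FS = 1.98

Ordinary method of slices: FS = Σ[c'·Δl_i + (W_i cosα_i − u_i·Δl_i)·tanφ'] / Σ W_i sinα_i, with Δl_i = b_i / cosα_i.
Slice 1: Δl = 1.6/cos(-3.8°) = 1.604 m; N'_1 = 50·cos(-3.8°) − 9·1.604 = 35.5; c'Δl = 21.97; W sinα = -3.3
Slice 2: Δl = 1.7/cos7.5° = 1.715 m; N'_2 = 121·cos7.5° − 28·1.715 = 72.0; c'Δl = 23.49; W sinα = 15.8
Slice 3: Δl = 1.7/cos19.5° = 1.803 m; N'_3 = 109·cos19.5° − 23·1.803 = 61.3; c'Δl = 24.71; W sinα = 36.4
Slice 4: Δl = 2.4/cos35.4° = 2.944 m; N'_4 = 110·cos35.4° − 4·2.944 = 77.9; c'Δl = 40.34; W sinα = 63.7
Slice 5: Δl = 1.2/cos52.5° = 1.971 m; N'_5 = 19·cos52.5° − 0·1.971 = 11.6; c'Δl = 27.01; W sinα = 15.1
Σc'Δl = 137.5 kN/m; ΣN' = 258.1 kN/m; ΣW sinα = 127.7 kN/m
Resisting = 137.5 + 258.1·tan24.1° = 137.5 + 115.5 = 253.0 kN/m
FS = 253.0 / 127.7 = 1.982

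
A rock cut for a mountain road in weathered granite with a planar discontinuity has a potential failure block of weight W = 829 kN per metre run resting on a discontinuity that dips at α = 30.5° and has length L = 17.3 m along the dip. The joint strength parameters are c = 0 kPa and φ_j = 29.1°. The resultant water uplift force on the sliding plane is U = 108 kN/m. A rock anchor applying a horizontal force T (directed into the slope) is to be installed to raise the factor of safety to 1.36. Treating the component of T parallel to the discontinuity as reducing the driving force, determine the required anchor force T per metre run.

Resolving forces along and normal to the sliding plane, with the horizontal anchor force T adding T·sinα to the effective normal force and T·cosα acting up the plane against the driving force:
FS = [cL + (W cosα − U + T sinα) tanφ_j] / [W sinα − T cosα]
Without the anchor: N' = 606.3 kN/m, driving T_d = 420.7 kN/m, resisting R = 0·17.3 + 606.3·tan29.1° = 337.5 kN/m, FS = 0.80.
Setting FS = 1.36 and solving for T:
1.36·(420.7 − T cos30.5°) = 337.5 + T sin30.5°·tan29.1°
T·(sin30.5°·tan29.1° + 1.36·cos30.5°) = 1.36·420.7 − 337.5
T·(0.5075·0.5566 + 1.36·0.8616) = 572.2 − 337.5 = 234.8
T·1.4543 = 234.8
T = 161.4 kN/m

T = 161 kN/m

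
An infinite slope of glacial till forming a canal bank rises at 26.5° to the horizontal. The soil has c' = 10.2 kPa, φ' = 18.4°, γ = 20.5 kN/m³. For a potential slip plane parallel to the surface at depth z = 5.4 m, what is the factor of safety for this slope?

For an infinite slope with a slip plane parallel to the surface (no pore pressure): FS = [c' + γz cos²β tanφ'] / [γz sinβ cosβ].
γz = 20.5·5.4 = 110.70 kN/m²
Numerator = 10.2 + 110.70·cos²26.5°·tan18.4° = 10.2 + 110.70·0.8009·0.3327 = 39.693 kPa
Denominator = 110.70·sin26.5°·cos26.5° = 110.70·0.4462·0.8949 = 44.204 kPa
FS = 39.693 / 44.204 = 0.898

FS = 0.90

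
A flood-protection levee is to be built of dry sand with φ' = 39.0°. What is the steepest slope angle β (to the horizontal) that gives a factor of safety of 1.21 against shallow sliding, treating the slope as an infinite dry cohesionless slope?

β = 33.8°

For an infinite dry cohesionless slope FS = tanφ'/tanβ, so tanβ = tanφ' / FS.
tanβ = tan39.0° / 1.21 = 0.8098 / 1.21 = 0.6692
β = arctan(0.6692) = 33.79°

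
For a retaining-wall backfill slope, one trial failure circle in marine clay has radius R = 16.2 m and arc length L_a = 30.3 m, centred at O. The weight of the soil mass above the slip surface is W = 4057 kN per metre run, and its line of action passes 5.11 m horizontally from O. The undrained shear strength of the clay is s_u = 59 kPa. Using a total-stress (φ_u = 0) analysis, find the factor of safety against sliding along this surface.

Taking moments about the centre O, the resisting moment is provided by the undrained shear strength acting along the arc:
M_R = s_u·L_a·R = 59·30.30·16.2 = 28960.7 kN·m/m
M_D = W·d = 4057·5.11 = 20731.3 kN·m/m
FS = M_R / M_D = 28960.7 / 20731.3 = 1.397

FS = 1.40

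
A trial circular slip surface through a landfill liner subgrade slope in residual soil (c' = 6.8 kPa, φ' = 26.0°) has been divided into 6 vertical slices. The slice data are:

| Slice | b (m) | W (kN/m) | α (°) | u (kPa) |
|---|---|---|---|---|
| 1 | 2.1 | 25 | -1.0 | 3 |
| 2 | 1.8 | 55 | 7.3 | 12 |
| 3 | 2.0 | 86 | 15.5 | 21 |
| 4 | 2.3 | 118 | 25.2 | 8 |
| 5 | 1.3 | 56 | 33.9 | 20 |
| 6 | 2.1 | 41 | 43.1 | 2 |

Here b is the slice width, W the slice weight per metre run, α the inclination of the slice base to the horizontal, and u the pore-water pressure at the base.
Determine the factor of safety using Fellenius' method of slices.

Ordinary method of slices: FS = Σ[c'·Δl_i + (W_i cosα_i − u_i·Δl_i)·tanφ'] / Σ W_i sinα_i, with Δl_i = b_i / cosα_i.
Slice 1: Δl = 2.1/cos(-1.0°) = 2.100 m; N'_1 = 25·cos(-1.0°) − 3·2.100 = 18.7; c'Δl = 14.28; W sinα = -0.4
Slice 2: Δl = 1.8/cos7.3° = 1.815 m; N'_2 = 55·cos7.3° − 12·1.815 = 32.8; c'Δl = 12.34; W sinα = 7.0
Slice 3: Δl = 2.0/cos15.5° = 2.075 m; N'_3 = 86·cos15.5° − 21·2.075 = 39.3; c'Δl = 14.11; W sinα = 23.0
Slice 4: Δl = 2.3/cos25.2° = 2.542 m; N'_4 = 118·cos25.2° − 8·2.542 = 86.4; c'Δl = 17.29; W sinα = 50.2
Slice 5: Δl = 1.3/cos33.9° = 1.566 m; N'_5 = 56·cos33.9° − 20·1.566 = 15.2; c'Δl = 10.65; W sinα = 31.2
Slice 6: Δl = 2.1/cos43.1° = 2.876 m; N'_6 = 41·cos43.1° − 2·2.876 = 24.2; c'Δl = 19.56; W sinα = 28.0
Σc'Δl = 88.2 kN/m; ΣN' = 216.5 kN/m; ΣW sinα = 139.0 kN/m
Resisting = 88.2 + 216.5·tan26.0° = 88.2 + 105.6 = 193.8 kN/m
FS = 193.8 / 139.0 = 1.394

FS = 1.39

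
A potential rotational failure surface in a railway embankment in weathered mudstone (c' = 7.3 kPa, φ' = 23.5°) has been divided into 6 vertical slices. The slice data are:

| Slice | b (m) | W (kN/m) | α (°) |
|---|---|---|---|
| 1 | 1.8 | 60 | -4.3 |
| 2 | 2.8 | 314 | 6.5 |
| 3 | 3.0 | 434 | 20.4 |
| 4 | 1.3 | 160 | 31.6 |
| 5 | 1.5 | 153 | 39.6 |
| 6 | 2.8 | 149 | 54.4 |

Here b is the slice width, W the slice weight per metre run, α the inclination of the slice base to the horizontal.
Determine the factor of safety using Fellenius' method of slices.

Ordinary method of slices: FS = Σ[c'·Δl_i + (W_i cosα_i)·tanφ'] / Σ W_i sinα_i, with Δl_i = b_i / cosα_i.
Slice 1: Δl = 1.8/cos(-4.3°) = 1.805 m; N'_1 = 60·cos(-4.3°) = 59.8; c'Δl = 13.18; W sinα = -4.5
Slice 2: Δl = 2.8/cos6.5° = 2.818 m; N'_2 = 314·cos6.5° = 312.0; c'Δl = 20.57; W sinα = 35.5
Slice 3: Δl = 3.0/cos20.4° = 3.201 m; N'_3 = 434·cos20.4° = 406.8; c'Δl = 23.37; W sinα = 151.3
Slice 4: Δl = 1.3/cos31.6° = 1.526 m; N'_4 = 160·cos31.6° = 136.3; c'Δl = 11.14; W sinα = 83.8
Slice 5: Δl = 1.5/cos39.6° = 1.947 m; N'_5 = 153·cos39.6° = 117.9; c'Δl = 14.21; W sinα = 97.5
Slice 6: Δl = 2.8/cos54.4° = 4.810 m; N'_6 = 149·cos54.4° = 86.7; c'Δl = 35.11; W sinα = 121.2
Σc'Δl = 117.6 kN/m; ΣN' = 1119.5 kN/m; ΣW sinα = 484.8 kN/m
Resisting = 117.6 + 1119.5·tan23.5° = 117.6 + 486.8 = 604.4 kN/m
FS = 604.4 / 484.8 = 1.246

FS = 1.25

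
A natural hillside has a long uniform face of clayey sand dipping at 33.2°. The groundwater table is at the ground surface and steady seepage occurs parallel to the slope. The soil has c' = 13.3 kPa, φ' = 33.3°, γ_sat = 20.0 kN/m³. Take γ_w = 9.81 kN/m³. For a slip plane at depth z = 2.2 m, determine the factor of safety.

With seepage parallel to the slope and the water table at the surface, the effective normal stress on the slip plane uses the buoyant unit weight γ' = γ_sat − γ_w while the driving shear stress uses γ_sat:
FS = [c' + γ' z cos²β tanφ'] / [γ_sat z sinβ cosβ]
γ' = 20.0 − 9.81 = 10.19 kN/m³
Numerator = 13.3 + 10.19·2.2·cos²33.2°·tan33.3° = 13.3 + 10.19·2.2·0.7002·0.6569 = 23.611 kPa
Denominator = 20.0·2.2·sin33.2°·cos33.2° = 20.0·2.2·0.5476·0.8368 = 20.160 kPa
FS = 23.611 / 20.160 = 1.171

FS = 1.17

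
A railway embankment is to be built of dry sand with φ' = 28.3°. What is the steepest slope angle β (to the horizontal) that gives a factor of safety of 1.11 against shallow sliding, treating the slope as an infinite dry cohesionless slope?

For an infinite dry cohesionless slope FS = tanφ'/tanβ, so tanβ = tanφ' / FS.
tanβ = tan28.3° / 1.11 = 0.5384 / 1.11 = 0.4851
β = arctan(0.4851) = 25.88°

β = 25.9°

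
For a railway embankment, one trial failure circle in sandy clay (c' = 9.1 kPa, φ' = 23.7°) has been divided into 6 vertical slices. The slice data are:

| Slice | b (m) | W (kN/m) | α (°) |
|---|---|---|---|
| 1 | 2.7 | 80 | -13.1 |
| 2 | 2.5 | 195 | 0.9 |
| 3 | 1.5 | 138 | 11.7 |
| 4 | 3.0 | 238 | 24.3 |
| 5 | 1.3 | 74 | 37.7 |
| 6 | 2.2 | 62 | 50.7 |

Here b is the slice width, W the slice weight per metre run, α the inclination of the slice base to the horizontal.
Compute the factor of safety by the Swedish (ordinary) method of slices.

FS = 2.23

Ordinary method of slices: FS = Σ[c'·Δl_i + (W_i cosα_i)·tanφ'] / Σ W_i sinα_i, with Δl_i = b_i / cosα_i.
Slice 1: Δl = 2.7/cos(-13.1°) = 2.772 m; N'_1 = 80·cos(-13.1°) = 77.9; c'Δl = 25.23; W sinα = -18.1
Slice 2: Δl = 2.5/cos0.9° = 2.500 m; N'_2 = 195·cos0.9° = 195.0; c'Δl = 22.75; W sinα = 3.1
Slice 3: Δl = 1.5/cos11.7° = 1.532 m; N'_3 = 138·cos11.7° = 135.1; c'Δl = 13.94; W sinα = 28.0
Slice 4: Δl = 3.0/cos24.3° = 3.292 m; N'_4 = 238·cos24.3° = 216.9; c'Δl = 29.95; W sinα = 97.9
Slice 5: Δl = 1.3/cos37.7° = 1.643 m; N'_5 = 74·cos37.7° = 58.6; c'Δl = 14.95; W sinα = 45.3
Slice 6: Δl = 2.2/cos50.7° = 3.473 m; N'_6 = 62·cos50.7° = 39.3; c'Δl = 31.61; W sinα = 48.0
Σc'Δl = 138.4 kN/m; ΣN' = 722.8 kN/m; ΣW sinα = 204.1 kN/m
Resisting = 138.4 + 722.8·tan23.7° = 138.4 + 317.3 = 455.7 kN/m
FS = 455.7 / 204.1 = 2.233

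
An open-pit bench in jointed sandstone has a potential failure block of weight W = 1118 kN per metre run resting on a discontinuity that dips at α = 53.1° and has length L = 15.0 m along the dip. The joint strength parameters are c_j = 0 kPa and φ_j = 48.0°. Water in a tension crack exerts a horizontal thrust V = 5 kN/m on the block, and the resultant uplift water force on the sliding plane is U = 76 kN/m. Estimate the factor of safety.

FS = 0.73

Resolving the block weight along and normal to the plane and applying the Mohr–Coulomb strength on the joint:
N' = W cosα − U − V sinα = 1118·cos53.1° − 76 − 5·sin53.1° = 591.3 kN/m
Driving force T = W sinα + V cosα = 1118·sin53.1° + 5·cos53.1° = 897.0 kN/m
Resisting force R = c_j·L + N'·tanφ_j = 0·15.0 + 591.3·tan48.0° = 0.0 + 656.7 = 656.7 kN/m
FS = R / T = 656.7 / 897.0 = 0.732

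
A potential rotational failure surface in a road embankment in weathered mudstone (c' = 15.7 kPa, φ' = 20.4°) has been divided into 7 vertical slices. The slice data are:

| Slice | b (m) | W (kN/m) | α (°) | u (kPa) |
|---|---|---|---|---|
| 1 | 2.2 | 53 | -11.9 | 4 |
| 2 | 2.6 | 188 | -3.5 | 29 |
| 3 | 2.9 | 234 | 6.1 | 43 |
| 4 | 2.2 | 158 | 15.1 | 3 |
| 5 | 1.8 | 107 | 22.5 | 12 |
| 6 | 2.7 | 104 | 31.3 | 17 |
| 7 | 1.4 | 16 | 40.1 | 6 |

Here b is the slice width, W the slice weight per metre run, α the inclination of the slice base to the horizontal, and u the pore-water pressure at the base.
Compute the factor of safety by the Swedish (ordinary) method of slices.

Ordinary method of slices: FS = Σ[c'·Δl_i + (W_i cosα_i − u_i·Δl_i)·tanφ'] / Σ W_i sinα_i, with Δl_i = b_i / cosα_i.
Slice 1: Δl = 2.2/cos(-11.9°) = 2.248 m; N'_1 = 53·cos(-11.9°) − 4·2.248 = 42.9; c'Δl = 35.30; W sinα = -10.9
Slice 2: Δl = 2.6/cos(-3.5°) = 2.605 m; N'_2 = 188·cos(-3.5°) − 29·2.605 = 112.1; c'Δl = 40.90; W sinα = -11.5
Slice 3: Δl = 2.9/cos6.1° = 2.917 m; N'_3 = 234·cos6.1° − 43·2.917 = 107.3; c'Δl = 45.79; W sinα = 24.9
Slice 4: Δl = 2.2/cos15.1° = 2.279 m; N'_4 = 158·cos15.1° − 3·2.279 = 145.7; c'Δl = 35.78; W sinα = 41.2
Slice 5: Δl = 1.8/cos22.5° = 1.948 m; N'_5 = 107·cos22.5° − 12·1.948 = 75.5; c'Δl = 30.59; W sinα = 40.9
Slice 6: Δl = 2.7/cos31.3° = 3.160 m; N'_6 = 104·cos31.3° − 17·3.160 = 35.1; c'Δl = 49.61; W sinα = 54.0
Slice 7: Δl = 1.4/cos40.1° = 1.830 m; N'_7 = 16·cos40.1° − 6·1.830 = 1.3; c'Δl = 28.73; W sinα = 10.3
Σc'Δl = 266.7 kN/m; ΣN' = 519.8 kN/m; ΣW sinα = 148.9 kN/m
Resisting = 266.7 + 519.8·tan20.4° = 266.7 + 193.3 = 460.0 kN/m
FS = 460.0 / 148.9 = 3.089

FS = 3.09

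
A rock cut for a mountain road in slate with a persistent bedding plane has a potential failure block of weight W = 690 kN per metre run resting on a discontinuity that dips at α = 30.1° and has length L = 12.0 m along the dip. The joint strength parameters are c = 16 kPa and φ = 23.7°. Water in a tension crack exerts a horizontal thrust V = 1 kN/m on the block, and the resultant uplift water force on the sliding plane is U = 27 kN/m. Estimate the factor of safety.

Resolving the block weight along and normal to the plane and applying the Mohr–Coulomb strength on the joint:
N' = W cosα − U − V sinα = 690·cos30.1° − 27 − 1·sin30.1° = 569.5 kN/m
Driving force T = W sinα + V cosα = 690·sin30.1° + 1·cos30.1° = 346.9 kN/m
Resisting force R = c·L + N'·tanφ = 16·12.0 + 569.5·tan23.7° = 192.0 + 250.0 = 442.0 kN/m
FS = R / T = 442.0 / 346.9 = 1.274

FS = 1.27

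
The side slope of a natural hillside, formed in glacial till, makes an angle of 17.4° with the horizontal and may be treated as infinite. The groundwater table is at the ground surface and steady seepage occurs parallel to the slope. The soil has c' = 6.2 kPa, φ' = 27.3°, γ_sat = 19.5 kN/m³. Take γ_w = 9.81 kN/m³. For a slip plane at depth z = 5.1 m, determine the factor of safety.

FS = 1.04

With seepage parallel to the slope and the water table at the surface, the effective normal stress on the slip plane uses the buoyant unit weight γ' = γ_sat − γ_w while the driving shear stress uses γ_sat:
FS = [c' + γ' z cos²β tanφ'] / [γ_sat z sinβ cosβ]
γ' = 19.5 − 9.81 = 9.69 kN/m³
Numerator = 6.2 + 9.69·5.1·cos²17.4°·tan27.3° = 6.2 + 9.69·5.1·0.9106·0.5161 = 29.426 kPa
Denominator = 19.5·5.1·sin17.4°·cos17.4° = 19.5·5.1·0.2990·0.9542 = 28.379 kPa
FS = 29.426 / 28.379 = 1.037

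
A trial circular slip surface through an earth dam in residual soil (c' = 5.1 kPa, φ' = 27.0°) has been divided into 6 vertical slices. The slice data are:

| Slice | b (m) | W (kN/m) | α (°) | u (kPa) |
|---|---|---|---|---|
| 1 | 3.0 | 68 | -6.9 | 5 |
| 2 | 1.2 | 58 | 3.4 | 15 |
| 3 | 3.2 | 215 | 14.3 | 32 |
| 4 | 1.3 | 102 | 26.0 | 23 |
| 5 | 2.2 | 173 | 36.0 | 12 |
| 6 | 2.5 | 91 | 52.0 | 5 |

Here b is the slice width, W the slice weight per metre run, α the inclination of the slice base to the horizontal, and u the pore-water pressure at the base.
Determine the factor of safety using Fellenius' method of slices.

FS = 1.06

Ordinary method of slices: FS = Σ[c'·Δl_i + (W_i cosα_i − u_i·Δl_i)·tanφ'] / Σ W_i sinα_i, with Δl_i = b_i / cosα_i.
Slice 1: Δl = 3.0/cos(-6.9°) = 3.022 m; N'_1 = 68·cos(-6.9°) − 5·3.022 = 52.4; c'Δl = 15.41; W sinα = -8.2
Slice 2: Δl = 1.2/cos3.4° = 1.202 m; N'_2 = 58·cos3.4° − 15·1.202 = 39.9; c'Δl = 6.13; W sinα = 3.4
Slice 3: Δl = 3.2/cos14.3° = 3.302 m; N'_3 = 215·cos14.3° − 32·3.302 = 102.7; c'Δl = 16.84; W sinα = 53.1
Slice 4: Δl = 1.3/cos26.0° = 1.446 m; N'_4 = 102·cos26.0° − 23·1.446 = 58.4; c'Δl = 7.38; W sinα = 44.7
Slice 5: Δl = 2.2/cos36.0° = 2.719 m; N'_5 = 173·cos36.0° − 12·2.719 = 107.3; c'Δl = 13.87; W sinα = 101.7
Slice 6: Δl = 2.5/cos52.0° = 4.061 m; N'_6 = 91·cos52.0° − 5·4.061 = 35.7; c'Δl = 20.71; W sinα = 71.7
Σc'Δl = 80.3 kN/m; ΣN' = 396.4 kN/m; ΣW sinα = 266.5 kN/m
Resisting = 80.3 + 396.4·tan27.0° = 80.3 + 202.0 = 282.3 kN/m
FS = 282.3 / 266.5 = 1.059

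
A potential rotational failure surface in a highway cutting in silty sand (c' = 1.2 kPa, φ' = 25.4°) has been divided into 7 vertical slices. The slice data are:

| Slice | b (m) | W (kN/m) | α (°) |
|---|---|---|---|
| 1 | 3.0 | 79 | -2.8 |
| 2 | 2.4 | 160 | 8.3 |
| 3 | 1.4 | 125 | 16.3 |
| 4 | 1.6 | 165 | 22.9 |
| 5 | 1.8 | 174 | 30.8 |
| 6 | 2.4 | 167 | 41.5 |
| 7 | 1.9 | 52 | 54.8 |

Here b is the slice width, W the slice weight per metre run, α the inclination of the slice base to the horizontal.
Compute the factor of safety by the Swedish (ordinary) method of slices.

FS = 1.13

Ordinary method of slices: FS = Σ[c'·Δl_i + (W_i cosα_i)·tanφ'] / Σ W_i sinα_i, with Δl_i = b_i / cosα_i.
Slice 1: Δl = 3.0/cos(-2.8°) = 3.004 m; N'_1 = 79·cos(-2.8°) = 78.9; c'Δl = 3.60; W sinα = -3.9
Slice 2: Δl = 2.4/cos8.3° = 2.425 m; N'_2 = 160·cos8.3° = 158.3; c'Δl = 2.91; W sinα = 23.1
Slice 3: Δl = 1.4/cos16.3° = 1.459 m; N'_3 = 125·cos16.3° = 120.0; c'Δl = 1.75; W sinα = 35.1
Slice 4: Δl = 1.6/cos22.9° = 1.737 m; N'_4 = 165·cos22.9° = 152.0; c'Δl = 2.08; W sinα = 64.2
Slice 5: Δl = 1.8/cos30.8° = 2.096 m; N'_5 = 174·cos30.8° = 149.5; c'Δl = 2.51; W sinα = 89.1
Slice 6: Δl = 2.4/cos41.5° = 3.204 m; N'_6 = 167·cos41.5° = 125.1; c'Δl = 3.85; W sinα = 110.7
Slice 7: Δl = 1.9/cos54.8° = 3.296 m; N'_7 = 52·cos54.8° = 30.0; c'Δl = 3.96; W sinα = 42.5
Σc'Δl = 20.7 kN/m; ΣN' = 813.7 kN/m; ΣW sinα = 360.8 kN/m
Resisting = 20.7 + 813.7·tan25.4° = 20.7 + 386.4 = 407.0 kN/m
FS = 407.0 / 360.8 = 1.128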